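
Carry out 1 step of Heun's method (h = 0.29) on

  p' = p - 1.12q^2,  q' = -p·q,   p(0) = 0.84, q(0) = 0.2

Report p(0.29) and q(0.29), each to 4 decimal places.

Heun on (p,q): k1 = f(t_n, state_n); k2 = f(t_n + h, state_n + h·k1); state_{n+1} = state_n + (h/2)·(k1 + k2).
0.000000: (0.840000, 0.200000)
  k1 = (0.795200, -0.168000)
  predictor → (1.070608, 0.151280)
  k2 = (1.044976, -0.161962)
  → (1.106826, 0.152156)
(p(0.29), q(0.29)) ≈ (1.1068, 0.1522)

1.1068, 0.1522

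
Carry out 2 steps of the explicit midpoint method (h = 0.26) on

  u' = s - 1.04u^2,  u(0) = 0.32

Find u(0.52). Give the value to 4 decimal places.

0.3972

Midpoint: k1 = f(s_n, u_n); k2 = f(s_n + h/2, u_n + (h/2)·k1); u_{n+1} = u_n + h·k2.
s=0.000000, u=0.320000:
  k1 = f(0.000000, 0.320000) = -0.106496
  k2 = f(0.130000, 0.306156) = 0.032520
  u ← 0.320000 + 0.26·0.032520 = 0.328455
s=0.260000, u=0.328455:
  k1 = f(0.260000, 0.328455) = 0.147802
  k2 = f(0.390000, 0.347669) = 0.264291
  u ← 0.328455 + 0.26·0.264291 = 0.397171
u(0.52) ≈ 0.3972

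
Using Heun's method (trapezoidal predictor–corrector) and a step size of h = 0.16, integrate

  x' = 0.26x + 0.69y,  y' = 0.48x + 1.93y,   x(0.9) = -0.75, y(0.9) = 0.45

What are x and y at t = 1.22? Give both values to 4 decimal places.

-0.6899, 0.6755

Heun on (x,y): k1 = f(t_n, state_n); k2 = f(t_n + h, state_n + h·k1); state_{n+1} = state_n + (h/2)·(k1 + k2).
0.900000: (-0.750000, 0.450000)
  k1 = (0.115500, 0.508500)
  predictor → (-0.731520, 0.531360)
  k2 = (0.176443, 0.674395)
  → (-0.726645, 0.544632)
1.060000: (-0.726645, 0.544632)
  k1 = (0.186868, 0.702350)
  predictor → (-0.696746, 0.657008)
  k2 = (0.272181, 0.933587)
  → (-0.689921, 0.675507)
(x(1.22), y(1.22)) ≈ (-0.6899, 0.6755)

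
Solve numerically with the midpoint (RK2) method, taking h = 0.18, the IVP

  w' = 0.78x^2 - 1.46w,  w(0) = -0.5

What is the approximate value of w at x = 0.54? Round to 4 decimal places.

Midpoint: k1 = f(x_n, w_n); k2 = f(x_n + h/2, w_n + (h/2)·k1); w_{n+1} = w_n + h·k2.
x=0.000000, w=-0.500000:
  k1 = f(0.000000, -0.500000) = 0.730000
  k2 = f(0.090000, -0.434300) = 0.640396
  w ← -0.500000 + 0.18·0.640396 = -0.384729
x=0.180000, w=-0.384729:
  k1 = f(0.180000, -0.384729) = 0.586976
  k2 = f(0.270000, -0.331901) = 0.541437
  w ← -0.384729 + 0.18·0.541437 = -0.287270
x=0.360000, w=-0.287270:
  k1 = f(0.360000, -0.287270) = 0.520502
  k2 = f(0.450000, -0.240425) = 0.508970
  w ← -0.287270 + 0.18·0.508970 = -0.195655
w(0.54) ≈ -0.1957

-0.1957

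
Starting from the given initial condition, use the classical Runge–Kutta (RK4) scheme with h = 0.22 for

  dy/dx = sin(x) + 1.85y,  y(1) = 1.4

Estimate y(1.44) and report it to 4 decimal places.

3.7850

RK4: k1 = f(x_n, y_n); k2 = f(x_n + h/2, y_n + (h/2)·k1); k3 = f(x_n + h/2, y_n + (h/2)·k2); k4 = f(x_n + h, y_n + h·k3); y_{n+1} = y_n + (h/6)·(k1 + 2k2 + 2k3 + k4).
x=1.000000, y=1.400000:
  k1 = f(1.000000, 1.400000) = 3.431471
  k2 = f(1.110000, 1.777462) = 4.184003
  k3 = f(1.110000, 1.860240) = 4.337143
  k4 = f(1.220000, 2.354172) = 5.294317
  y ← 1.400000 + (0.22/6)·(k1 + 2k2 + 2k3 + k4) = 2.344830
x=1.220000, y=2.344830:
  k1 = f(1.220000, 2.344830) = 5.277034
  k2 = f(1.330000, 2.925303) = 6.382960
  k3 = f(1.330000, 3.046955) = 6.608015
  k4 = f(1.440000, 3.798593) = 8.018855
  y ← 2.344830 + (0.22/6)·(k1 + 2k2 + 2k3 + k4) = 3.785017
y(1.44) ≈ 3.7850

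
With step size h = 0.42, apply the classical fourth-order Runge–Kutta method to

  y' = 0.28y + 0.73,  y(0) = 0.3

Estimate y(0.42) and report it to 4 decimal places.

0.6628

RK4: k1 = f(t_n, y_n); k2 = f(t_n + h/2, y_n + (h/2)·k1); k3 = f(t_n + h/2, y_n + (h/2)·k2); k4 = f(t_n + h, y_n + h·k3); y_{n+1} = y_n + (h/6)·(k1 + 2k2 + 2k3 + k4).
t=0.000000, y=0.300000:
  k1 = f(0.000000, 0.300000) = 0.814000
  k2 = f(0.210000, 0.470940) = 0.861863
  k3 = f(0.210000, 0.480991) = 0.864678
  k4 = f(0.420000, 0.663165) = 0.915686
  y ← 0.300000 + (0.42/6)·(k1 + 2k2 + 2k3 + k4) = 0.662794
y(0.42) ≈ 0.6628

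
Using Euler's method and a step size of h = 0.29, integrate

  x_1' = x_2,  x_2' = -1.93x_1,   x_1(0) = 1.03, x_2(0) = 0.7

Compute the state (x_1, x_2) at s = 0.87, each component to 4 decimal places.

Euler on (x_1,x_2): x_1_{n+1} = x_1_n + h·x_1', x_2_{n+1} = x_2_n + h·x_2'.
0.000000: (1.030000, 0.700000); f=(0.700000, -1.987900) → (1.233000, 0.123509)
0.290000: (1.233000, 0.123509); f=(0.123509, -2.379690) → (1.268818, -0.566601)
0.580000: (1.268818, -0.566601); f=(-0.566601, -2.448818) → (1.104503, -1.276758)
(x_1(0.87), x_2(0.87)) ≈ (1.1045, -1.2768)

1.1045, -1.2768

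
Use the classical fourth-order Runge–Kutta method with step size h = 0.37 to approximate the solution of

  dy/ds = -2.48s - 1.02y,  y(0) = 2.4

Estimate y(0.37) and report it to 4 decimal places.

1.4953

RK4: k1 = f(s_n, y_n); k2 = f(s_n + h/2, y_n + (h/2)·k1); k3 = f(s_n + h/2, y_n + (h/2)·k2); k4 = f(s_n + h, y_n + h·k3); y_{n+1} = y_n + (h/6)·(k1 + 2k2 + 2k3 + k4).
s=0.000000, y=2.400000:
  k1 = f(0.000000, 2.400000) = -2.448000
  k2 = f(0.185000, 1.947120) = -2.444862
  k3 = f(0.185000, 1.947700) = -2.445454
  k4 = f(0.370000, 1.495182) = -2.442685
  y ← 2.400000 + (0.37/6)·(k1 + 2k2 + 2k3 + k4) = 1.495269
y(0.37) ≈ 1.4953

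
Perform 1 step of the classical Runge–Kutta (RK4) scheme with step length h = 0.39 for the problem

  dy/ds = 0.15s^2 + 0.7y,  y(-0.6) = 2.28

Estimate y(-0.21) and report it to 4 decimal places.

3.0080

RK4: k1 = f(s_n, y_n); k2 = f(s_n + h/2, y_n + (h/2)·k1); k3 = f(s_n + h/2, y_n + (h/2)·k2); k4 = f(s_n + h, y_n + h·k3); y_{n+1} = y_n + (h/6)·(k1 + 2k2 + 2k3 + k4).
s=-0.600000, y=2.280000:
  k1 = f(-0.600000, 2.280000) = 1.650000
  k2 = f(-0.405000, 2.601750) = 1.845829
  k3 = f(-0.405000, 2.639937) = 1.872559
  k4 = f(-0.210000, 3.010298) = 2.113824
  y ← 2.280000 + (0.39/6)·(k1 + 2k2 + 2k3 + k4) = 3.008039
y(-0.21) ≈ 3.0080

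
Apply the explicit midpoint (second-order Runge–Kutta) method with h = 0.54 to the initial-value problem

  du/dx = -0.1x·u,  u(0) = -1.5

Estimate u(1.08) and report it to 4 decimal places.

Midpoint: k1 = f(x_n, u_n); k2 = f(x_n + h/2, u_n + (h/2)·k1); u_{n+1} = u_n + h·k2.
x=0.000000, u=-1.500000:
  k1 = f(0.000000, -1.500000) = 0.000000
  k2 = f(0.270000, -1.500000) = 0.040500
  u ← -1.500000 + 0.54·0.040500 = -1.478130
x=0.540000, u=-1.478130:
  k1 = f(0.540000, -1.478130) = 0.079819
  k2 = f(0.810000, -1.456579) = 0.117983
  u ← -1.478130 + 0.54·0.117983 = -1.414419
u(1.08) ≈ -1.4144

-1.4144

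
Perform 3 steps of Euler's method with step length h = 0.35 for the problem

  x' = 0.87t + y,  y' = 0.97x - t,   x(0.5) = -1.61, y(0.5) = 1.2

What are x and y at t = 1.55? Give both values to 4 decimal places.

Euler on (x,y): x_{n+1} = x_n + h·x', y_{n+1} = y_n + h·y'.
0.500000: (-1.610000, 1.200000); f=(1.635000, -2.061700) → (-1.037750, 0.478405)
0.850000: (-1.037750, 0.478405); f=(1.217905, -1.856618) → (-0.611483, -0.171411)
1.200000: (-0.611483, -0.171411); f=(0.872589, -1.793139) → (-0.306077, -0.799010)
(x(1.55), y(1.55)) ≈ (-0.3061, -0.7990)

-0.3061, -0.7990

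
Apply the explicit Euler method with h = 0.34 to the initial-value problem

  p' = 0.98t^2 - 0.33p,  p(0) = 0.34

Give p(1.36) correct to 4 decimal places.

0.7250

Euler: p_{n+1} = p_n + h·f(t_n, p_n).
t=0.000000, p=0.340000: f=-0.112200 → p ← 0.340000 + 0.34·(-0.112200) = 0.301852
t=0.340000, p=0.301852: f=0.013677 → p ← 0.301852 + 0.34·0.013677 = 0.306502
t=0.680000, p=0.306502: f=0.352006 → p ← 0.306502 + 0.34·0.352006 = 0.426184
t=1.020000, p=0.426184: f=0.878951 → p ← 0.426184 + 0.34·0.878951 = 0.725028
p(1.36) ≈ 0.7250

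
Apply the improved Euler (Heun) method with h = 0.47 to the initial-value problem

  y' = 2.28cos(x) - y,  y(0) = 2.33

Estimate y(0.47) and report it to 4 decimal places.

Heun: k1 = f(x_n, y_n); k2 = f(x_n + h, y_n + h·k1); y_{n+1} = y_n + (h/2)·(k1 + k2).
x=0.000000, y=2.330000:
  k1 = f(0.000000, 2.330000) = -0.050000
  k2 = f(0.470000, 2.306500) = -0.273724
  y ← 2.330000 + (0.47/2)·(-0.050000 + (-0.273724)) = 2.253925
y(0.47) ≈ 2.2539

2.2539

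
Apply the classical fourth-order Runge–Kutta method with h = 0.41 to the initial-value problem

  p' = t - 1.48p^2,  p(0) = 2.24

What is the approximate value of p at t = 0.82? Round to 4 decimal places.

0.7126

RK4: k1 = f(t_n, p_n); k2 = f(t_n + h/2, p_n + (h/2)·k1); k3 = f(t_n + h/2, p_n + (h/2)·k2); k4 = f(t_n + h, p_n + h·k3); p_{n+1} = p_n + (h/6)·(k1 + 2k2 + 2k3 + k4).
t=0.000000, p=2.240000:
  k1 = f(0.000000, 2.240000) = -7.426048
  k2 = f(0.205000, 0.717660) = -0.557253
  k3 = f(0.205000, 2.125763) = -6.482925
  k4 = f(0.410000, -0.417999) = 0.151409
  p ← 2.240000 + (0.41/6)·(k1 + 2k2 + 2k3 + k4) = 0.780742
t=0.410000, p=0.780742:
  k1 = f(0.410000, 0.780742) = -0.492146
  k2 = f(0.615000, 0.679852) = -0.069054
  k3 = f(0.615000, 0.766586) = -0.254728
  k4 = f(0.820000, 0.676304) = 0.143068
  p ← 0.780742 + (0.41/6)·(k1 + 2k2 + 2k3 + k4) = 0.712638
p(0.82) ≈ 0.7126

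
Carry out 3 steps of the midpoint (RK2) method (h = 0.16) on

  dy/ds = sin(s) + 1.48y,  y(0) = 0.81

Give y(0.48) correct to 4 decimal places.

Midpoint: k1 = f(s_n, y_n); k2 = f(s_n + h/2, y_n + (h/2)·k1); y_{n+1} = y_n + h·k2.
s=0.000000, y=0.810000:
  k1 = f(0.000000, 0.810000) = 1.198800
  k2 = f(0.080000, 0.905904) = 1.420653
  y ← 0.810000 + 0.16·1.420653 = 1.037304
s=0.160000, y=1.037304:
  k1 = f(0.160000, 1.037304) = 1.694529
  k2 = f(0.240000, 1.172867) = 1.973545
  y ← 1.037304 + 0.16·1.973545 = 1.353072
s=0.320000, y=1.353072:
  k1 = f(0.320000, 1.353072) = 2.317113
  k2 = f(0.400000, 1.538441) = 2.666311
  y ← 1.353072 + 0.16·2.666311 = 1.779681
y(0.48) ≈ 1.7797

1.7797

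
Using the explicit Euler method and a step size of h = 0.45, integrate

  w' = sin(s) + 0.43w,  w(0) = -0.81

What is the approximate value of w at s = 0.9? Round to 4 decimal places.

Euler: w_{n+1} = w_n + h·f(s_n, w_n).
s=0.000000, w=-0.810000: f=-0.348300 → w ← -0.810000 + 0.45·(-0.348300) = -0.966735
s=0.450000, w=-0.966735: f=0.019269 → w ← -0.966735 + 0.45·0.019269 = -0.958064
w(0.9) ≈ -0.9581

-0.9581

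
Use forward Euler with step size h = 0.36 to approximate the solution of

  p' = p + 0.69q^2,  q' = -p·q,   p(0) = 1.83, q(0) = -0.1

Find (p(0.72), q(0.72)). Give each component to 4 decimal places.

Euler on (p,q): p_{n+1} = p_n + h·p', q_{n+1} = q_n + h·q'.
0.000000: (1.830000, -0.100000); f=(1.836900, 0.183000) → (2.491284, -0.034120)
0.360000: (2.491284, -0.034120); f=(2.492087, 0.085003) → (3.388435, -0.003519)
(p(0.72), q(0.72)) ≈ (3.3884, -0.0035)

3.3884, -0.0035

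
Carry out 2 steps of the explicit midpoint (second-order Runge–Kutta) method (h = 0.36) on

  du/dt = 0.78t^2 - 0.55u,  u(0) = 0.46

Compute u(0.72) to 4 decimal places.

0.3963

Midpoint: k1 = f(t_n, u_n); k2 = f(t_n + h/2, u_n + (h/2)·k1); u_{n+1} = u_n + h·k2.
t=0.000000, u=0.460000:
  k1 = f(0.000000, 0.460000) = -0.253000
  k2 = f(0.180000, 0.414460) = -0.202681
  u ← 0.460000 + 0.36·(-0.202681) = 0.387035
t=0.360000, u=0.387035:
  k1 = f(0.360000, 0.387035) = -0.111781
  k2 = f(0.540000, 0.366914) = 0.025645
  u ← 0.387035 + 0.36·0.025645 = 0.396267
u(0.72) ≈ 0.3963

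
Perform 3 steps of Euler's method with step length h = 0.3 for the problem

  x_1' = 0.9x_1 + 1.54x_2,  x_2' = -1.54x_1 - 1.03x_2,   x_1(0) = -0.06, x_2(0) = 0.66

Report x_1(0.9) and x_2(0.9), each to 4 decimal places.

0.7584, -0.0795

Euler on (x_1,x_2): x_1_{n+1} = x_1_n + h·x_1', x_2_{n+1} = x_2_n + h·x_2'.
0.000000: (-0.060000, 0.660000); f=(0.962400, -0.587400) → (0.228720, 0.483780)
0.300000: (0.228720, 0.483780); f=(0.950869, -0.850522) → (0.513981, 0.228623)
0.600000: (0.513981, 0.228623); f=(0.814663, -1.027012) → (0.758380, -0.079480)
(x_1(0.9), x_2(0.9)) ≈ (0.7584, -0.0795)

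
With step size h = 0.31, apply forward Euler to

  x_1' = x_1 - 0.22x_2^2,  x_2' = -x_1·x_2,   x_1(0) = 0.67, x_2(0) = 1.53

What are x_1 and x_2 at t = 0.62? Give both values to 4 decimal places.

Euler on (x_1,x_2): x_1_{n+1} = x_1_n + h·x_1', x_2_{n+1} = x_2_n + h·x_2'.
0.000000: (0.670000, 1.530000); f=(0.155002, -1.025100) → (0.718051, 1.212219)
0.310000: (0.718051, 1.212219); f=(0.394766, -0.870435) → (0.840428, 0.942384)
(x_1(0.62), x_2(0.62)) ≈ (0.8404, 0.9424)

0.8404, 0.9424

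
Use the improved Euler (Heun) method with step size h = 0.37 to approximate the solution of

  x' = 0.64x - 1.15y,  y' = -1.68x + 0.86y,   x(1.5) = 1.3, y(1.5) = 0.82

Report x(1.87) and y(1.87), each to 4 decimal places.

1.3705, 0.1986

Heun on (x,y): k1 = f(t_n, state_n); k2 = f(t_n + h, state_n + h·k1); state_{n+1} = state_n + (h/2)·(k1 + k2).
1.500000: (1.300000, 0.820000)
  k1 = (-0.111000, -1.478800)
  predictor → (1.258930, 0.272844)
  k2 = (0.491945, -1.880357)
  → (1.370475, 0.198556)
(x(1.87), y(1.87)) ≈ (1.3705, 0.1986)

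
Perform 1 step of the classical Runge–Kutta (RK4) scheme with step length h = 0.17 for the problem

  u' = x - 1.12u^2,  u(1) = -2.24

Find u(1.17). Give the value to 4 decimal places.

RK4: k1 = f(x_n, u_n); k2 = f(x_n + h/2, u_n + (h/2)·k1); k3 = f(x_n + h/2, u_n + (h/2)·k2); k4 = f(x_n + h, u_n + h·k3); u_{n+1} = u_n + (h/6)·(k1 + 2k2 + 2k3 + k4).
x=1.000000, u=-2.240000:
  k1 = f(1.000000, -2.240000) = -4.619712
  k2 = f(1.085000, -2.632676) = -6.677698
  k3 = f(1.085000, -2.807604) = -7.743559
  k4 = f(1.170000, -3.556405) = -12.995779
  u ← -2.240000 + (0.17/6)·(k1 + 2k2 + 2k3 + k4) = -3.556310
u(1.17) ≈ -3.5563

-3.5563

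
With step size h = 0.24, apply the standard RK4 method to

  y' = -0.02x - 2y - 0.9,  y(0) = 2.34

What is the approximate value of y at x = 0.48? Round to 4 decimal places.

0.6172

RK4: k1 = f(x_n, y_n); k2 = f(x_n + h/2, y_n + (h/2)·k1); k3 = f(x_n + h/2, y_n + (h/2)·k2); k4 = f(x_n + h, y_n + h·k3); y_{n+1} = y_n + (h/6)·(k1 + 2k2 + 2k3 + k4).
x=0.000000, y=2.340000:
  k1 = f(0.000000, 2.340000) = -5.580000
  k2 = f(0.120000, 1.670400) = -4.243200
  k3 = f(0.120000, 1.830816) = -4.564032
  k4 = f(0.240000, 1.244632) = -3.394065
  y ← 2.340000 + (0.24/6)·(k1 + 2k2 + 2k3 + k4) = 1.276459
x=0.240000, y=1.276459:
  k1 = f(0.240000, 1.276459) = -3.457718
  k2 = f(0.360000, 0.861533) = -2.630265
  k3 = f(0.360000, 0.960827) = -2.828854
  k4 = f(0.480000, 0.597534) = -2.104668
  y ← 1.276459 + (0.24/6)·(k1 + 2k2 + 2k3 + k4) = 0.617234
y(0.48) ≈ 0.6172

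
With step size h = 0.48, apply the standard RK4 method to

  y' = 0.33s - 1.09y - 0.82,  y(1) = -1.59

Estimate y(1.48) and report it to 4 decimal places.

RK4: k1 = f(s_n, y_n); k2 = f(s_n + h/2, y_n + (h/2)·k1); k3 = f(s_n + h/2, y_n + (h/2)·k2); k4 = f(s_n + h, y_n + h·k3); y_{n+1} = y_n + (h/6)·(k1 + 2k2 + 2k3 + k4).
s=1.000000, y=-1.590000:
  k1 = f(1.000000, -1.590000) = 1.243100
  k2 = f(1.240000, -1.291656) = 0.997105
  k3 = f(1.240000, -1.350695) = 1.061457
  k4 = f(1.480000, -1.080500) = 0.846146
  y ← -1.590000 + (0.48/6)·(k1 + 2k2 + 2k3 + k4) = -1.093490
y(1.48) ≈ -1.0935

-1.0935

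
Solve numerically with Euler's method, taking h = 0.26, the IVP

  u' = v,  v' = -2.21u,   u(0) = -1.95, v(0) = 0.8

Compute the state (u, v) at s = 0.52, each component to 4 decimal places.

Euler on (u,v): u_{n+1} = u_n + h·u', v_{n+1} = v_n + h·v'.
0.000000: (-1.950000, 0.800000); f=(0.800000, 4.309500) → (-1.742000, 1.920470)
0.260000: (-1.742000, 1.920470); f=(1.920470, 3.849820) → (-1.242678, 2.921423)
(u(0.52), v(0.52)) ≈ (-1.2427, 2.9214)

-1.2427, 2.9214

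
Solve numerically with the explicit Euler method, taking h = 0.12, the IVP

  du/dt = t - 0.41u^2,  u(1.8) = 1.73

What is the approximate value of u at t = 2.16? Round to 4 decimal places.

1.9427

Euler: u_{n+1} = u_n + h·f(t_n, u_n).
t=1.800000, u=1.730000: f=0.572911 → u ← 1.730000 + 0.12·0.572911 = 1.798749
t=1.920000, u=1.798749: f=0.593445 → u ← 1.798749 + 0.12·0.593445 = 1.869963
t=2.040000, u=1.869963: f=0.606328 → u ← 1.869963 + 0.12·0.606328 = 1.942722
u(2.16) ≈ 1.9427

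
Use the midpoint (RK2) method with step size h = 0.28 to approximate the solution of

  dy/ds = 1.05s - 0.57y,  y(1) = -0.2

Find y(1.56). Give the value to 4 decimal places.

0.5078

Midpoint: k1 = f(s_n, y_n); k2 = f(s_n + h/2, y_n + (h/2)·k1); y_{n+1} = y_n + h·k2.
s=1.000000, y=-0.200000:
  k1 = f(1.000000, -0.200000) = 1.164000
  k2 = f(1.140000, -0.037040) = 1.218113
  y ← -0.200000 + 0.28·1.218113 = 0.141072
s=1.280000, y=0.141072:
  k1 = f(1.280000, 0.141072) = 1.263589
  k2 = f(1.420000, 0.317974) = 1.309755
  y ← 0.141072 + 0.28·1.309755 = 0.507803
y(1.56) ≈ 0.5078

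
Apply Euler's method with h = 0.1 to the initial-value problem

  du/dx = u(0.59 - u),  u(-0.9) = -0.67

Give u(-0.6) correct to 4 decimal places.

Euler: u_{n+1} = u_n + h·f(x_n, u_n).
x=-0.900000, u=-0.670000: f=-0.844200 → u ← -0.670000 + 0.1·(-0.844200) = -0.754420
x=-0.800000, u=-0.754420: f=-1.014257 → u ← -0.754420 + 0.1·(-1.014257) = -0.855846
x=-0.700000, u=-0.855846: f=-1.237421 → u ← -0.855846 + 0.1·(-1.237421) = -0.979588
u(-0.6) ≈ -0.9796

-0.9796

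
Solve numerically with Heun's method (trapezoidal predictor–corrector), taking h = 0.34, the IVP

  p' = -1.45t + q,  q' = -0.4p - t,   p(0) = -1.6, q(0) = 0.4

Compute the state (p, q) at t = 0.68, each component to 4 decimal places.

-1.5598, 0.5813

Heun on (p,q): k1 = f(t_n, state_n); k2 = f(t_n + h, state_n + h·k1); state_{n+1} = state_n + (h/2)·(k1 + k2).
0.000000: (-1.600000, 0.400000)
  k1 = (0.400000, 0.640000)
  predictor → (-1.464000, 0.617600)
  k2 = (0.124600, 0.245600)
  → (-1.510818, 0.550552)
0.340000: (-1.510818, 0.550552)
  k1 = (0.057552, 0.264327)
  predictor → (-1.491250, 0.640423)
  k2 = (-0.345577, -0.083500)
  → (-1.559782, 0.581293)
(p(0.68), q(0.68)) ≈ (-1.5598, 0.5813)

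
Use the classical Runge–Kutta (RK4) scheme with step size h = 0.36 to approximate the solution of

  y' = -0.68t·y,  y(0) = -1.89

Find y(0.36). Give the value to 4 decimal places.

RK4: k1 = f(t_n, y_n); k2 = f(t_n + h/2, y_n + (h/2)·k1); k3 = f(t_n + h/2, y_n + (h/2)·k2); k4 = f(t_n + h, y_n + h·k3); y_{n+1} = y_n + (h/6)·(k1 + 2k2 + 2k3 + k4).
t=0.000000, y=-1.890000:
  k1 = f(0.000000, -1.890000) = 0.000000
  k2 = f(0.180000, -1.890000) = 0.231336
  k3 = f(0.180000, -1.848360) = 0.226239
  k4 = f(0.360000, -1.808554) = 0.442734
  y ← -1.890000 + (0.36/6)·(k1 + 2k2 + 2k3 + k4) = -1.808527
y(0.36) ≈ -1.8085

-1.8085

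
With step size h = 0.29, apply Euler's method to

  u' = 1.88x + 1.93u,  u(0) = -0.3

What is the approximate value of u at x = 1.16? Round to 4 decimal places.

-0.4232

Euler: u_{n+1} = u_n + h·f(x_n, u_n).
x=0.000000, u=-0.300000: f=-0.579000 → u ← -0.300000 + 0.29·(-0.579000) = -0.467910
x=0.290000, u=-0.467910: f=-0.357866 → u ← -0.467910 + 0.29·(-0.357866) = -0.571691
x=0.580000, u=-0.571691: f=-0.012964 → u ← -0.571691 + 0.29·(-0.012964) = -0.575451
x=0.870000, u=-0.575451: f=0.524980 → u ← -0.575451 + 0.29·0.524980 = -0.423207
u(1.16) ≈ -0.4232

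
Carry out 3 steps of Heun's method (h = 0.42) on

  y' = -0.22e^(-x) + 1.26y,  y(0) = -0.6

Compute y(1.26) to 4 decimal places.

-3.2264

Heun: k1 = f(x_n, y_n); k2 = f(x_n + h, y_n + h·k1); y_{n+1} = y_n + (h/2)·(k1 + k2).
x=0.000000, y=-0.600000:
  k1 = f(0.000000, -0.600000) = -0.976000
  k2 = f(0.420000, -1.009920) = -1.417050
  y ← -0.600000 + (0.42/2)·(-0.976000 + (-1.417050)) = -1.102540
x=0.420000, y=-1.102540:
  k1 = f(0.420000, -1.102540) = -1.533751
  k2 = f(0.840000, -1.746716) = -2.295838
  y ← -1.102540 + (0.42/2)·(-1.533751 + (-2.295838)) = -1.906754
x=0.840000, y=-1.906754:
  k1 = f(0.840000, -1.906754) = -2.497487
  k2 = f(1.260000, -2.955699) = -3.786584
  y ← -1.906754 + (0.42/2)·(-2.497487 + (-3.786584)) = -3.226409
y(1.26) ≈ -3.2264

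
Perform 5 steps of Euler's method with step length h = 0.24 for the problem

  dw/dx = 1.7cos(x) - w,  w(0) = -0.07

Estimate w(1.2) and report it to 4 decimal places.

Euler: w_{n+1} = w_n + h·f(x_n, w_n).
x=0.000000, w=-0.070000: f=1.770000 → w ← -0.070000 + 0.24·1.770000 = 0.354800
x=0.240000, w=0.354800: f=1.296475 → w ← 0.354800 + 0.24·1.296475 = 0.665954
x=0.480000, w=0.665954: f=0.841937 → w ← 0.665954 + 0.24·0.841937 = 0.868019
x=0.720000, w=0.868019: f=0.410051 → w ← 0.868019 + 0.24·0.410051 = 0.966431
x=0.960000, w=0.966431: f=0.008553 → w ← 0.966431 + 0.24·0.008553 = 0.968484
w(1.2) ≈ 0.9685

0.9685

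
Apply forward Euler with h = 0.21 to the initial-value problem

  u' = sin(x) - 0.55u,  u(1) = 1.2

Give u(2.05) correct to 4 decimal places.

1.4440

Euler: u_{n+1} = u_n + h·f(x_n, u_n).
x=1.000000, u=1.200000: f=0.181471 → u ← 1.200000 + 0.21·0.181471 = 1.238109
x=1.210000, u=1.238109: f=0.254656 → u ← 1.238109 + 0.21·0.254656 = 1.291587
x=1.420000, u=1.291587: f=0.278279 → u ← 1.291587 + 0.21·0.278279 = 1.350025
x=1.630000, u=1.350025: f=0.255734 → u ← 1.350025 + 0.21·0.255734 = 1.403729
x=1.840000, u=1.403729: f=0.191932 → u ← 1.403729 + 0.21·0.191932 = 1.444035
u(2.05) ≈ 1.4440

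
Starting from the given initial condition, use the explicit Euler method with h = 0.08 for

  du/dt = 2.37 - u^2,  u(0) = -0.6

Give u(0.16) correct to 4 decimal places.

Euler: u_{n+1} = u_n + h·f(t_n, u_n).
t=0.000000, u=-0.600000: f=2.010000 → u ← -0.600000 + 0.08·2.010000 = -0.439200
t=0.080000, u=-0.439200: f=2.177103 → u ← -0.439200 + 0.08·2.177103 = -0.265032
u(0.16) ≈ -0.2650

-0.2650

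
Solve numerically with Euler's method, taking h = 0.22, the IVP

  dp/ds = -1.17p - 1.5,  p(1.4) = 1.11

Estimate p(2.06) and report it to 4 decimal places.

Euler: p_{n+1} = p_n + h·f(s_n, p_n).
s=1.400000, p=1.110000: f=-2.798700 → p ← 1.110000 + 0.22·(-2.798700) = 0.494286
s=1.620000, p=0.494286: f=-2.078315 → p ← 0.494286 + 0.22·(-2.078315) = 0.037057
s=1.840000, p=0.037057: f=-1.543356 → p ← 0.037057 + 0.22·(-1.543356) = -0.302482
p(2.06) ≈ -0.3025

-0.3025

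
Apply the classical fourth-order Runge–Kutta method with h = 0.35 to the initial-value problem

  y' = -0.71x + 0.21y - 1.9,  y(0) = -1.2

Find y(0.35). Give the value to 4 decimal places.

RK4: k1 = f(x_n, y_n); k2 = f(x_n + h/2, y_n + (h/2)·k1); k3 = f(x_n + h/2, y_n + (h/2)·k2); k4 = f(x_n + h, y_n + h·k3); y_{n+1} = y_n + (h/6)·(k1 + 2k2 + 2k3 + k4).
x=0.000000, y=-1.200000:
  k1 = f(0.000000, -1.200000) = -2.152000
  k2 = f(0.175000, -1.576600) = -2.355336
  k3 = f(0.175000, -1.612184) = -2.362809
  k4 = f(0.350000, -2.026983) = -2.574166
  y ← -1.200000 + (0.35/6)·(k1 + 2k2 + 2k3 + k4) = -2.026143
y(0.35) ≈ -2.0261

-2.0261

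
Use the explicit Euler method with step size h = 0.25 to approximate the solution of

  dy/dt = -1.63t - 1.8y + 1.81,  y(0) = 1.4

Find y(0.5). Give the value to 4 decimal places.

Euler: y_{n+1} = y_n + h·f(t_n, y_n).
t=0.000000, y=1.400000: f=-0.710000 → y ← 1.400000 + 0.25·(-0.710000) = 1.222500
t=0.250000, y=1.222500: f=-0.798000 → y ← 1.222500 + 0.25·(-0.798000) = 1.023000
y(0.5) ≈ 1.0230

1.0230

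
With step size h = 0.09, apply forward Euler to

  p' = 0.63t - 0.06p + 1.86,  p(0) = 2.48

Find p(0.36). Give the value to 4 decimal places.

Euler: p_{n+1} = p_n + h·f(t_n, p_n).
t=0.000000, p=2.480000: f=1.711200 → p ← 2.480000 + 0.09·1.711200 = 2.634008
t=0.090000, p=2.634008: f=1.758660 → p ← 2.634008 + 0.09·1.758660 = 2.792287
t=0.180000, p=2.792287: f=1.805863 → p ← 2.792287 + 0.09·1.805863 = 2.954815
t=0.270000, p=2.954815: f=1.852811 → p ← 2.954815 + 0.09·1.852811 = 3.121568
p(0.36) ≈ 3.1216

3.1216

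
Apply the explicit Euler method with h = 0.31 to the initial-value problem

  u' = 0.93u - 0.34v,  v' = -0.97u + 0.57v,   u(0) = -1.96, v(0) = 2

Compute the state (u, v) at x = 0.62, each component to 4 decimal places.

Euler on (u,v): u_{n+1} = u_n + h·u', v_{n+1} = v_n + h·v'.
0.000000: (-1.960000, 2.000000); f=(-2.502800, 3.041200) → (-2.735868, 2.942772)
0.310000: (-2.735868, 2.942772); f=(-3.544900, 4.331172) → (-3.834787, 4.285435)
(u(0.62), v(0.62)) ≈ (-3.8348, 4.2854)

-3.8348, 4.2854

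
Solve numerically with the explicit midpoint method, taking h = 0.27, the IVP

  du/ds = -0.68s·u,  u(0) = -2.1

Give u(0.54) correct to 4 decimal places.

Midpoint: k1 = f(s_n, u_n); k2 = f(s_n + h/2, u_n + (h/2)·k1); u_{n+1} = u_n + h·k2.
s=0.000000, u=-2.100000:
  k1 = f(0.000000, -2.100000) = 0.000000
  k2 = f(0.135000, -2.100000) = 0.192780
  u ← -2.100000 + 0.27·0.192780 = -2.047949
s=0.270000, u=-2.047949:
  k1 = f(0.270000, -2.047949) = 0.376004
  k2 = f(0.405000, -1.997189) = 0.550026
  u ← -2.047949 + 0.27·0.550026 = -1.899442
u(0.54) ≈ -1.8994

-1.8994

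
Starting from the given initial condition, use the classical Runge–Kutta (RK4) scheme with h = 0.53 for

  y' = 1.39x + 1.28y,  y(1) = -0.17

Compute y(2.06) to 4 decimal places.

3.7574

RK4: k1 = f(x_n, y_n); k2 = f(x_n + h/2, y_n + (h/2)·k1); k3 = f(x_n + h/2, y_n + (h/2)·k2); k4 = f(x_n + h, y_n + h·k3); y_{n+1} = y_n + (h/6)·(k1 + 2k2 + 2k3 + k4).
x=1.000000, y=-0.170000:
  k1 = f(1.000000, -0.170000) = 1.172400
  k2 = f(1.265000, 0.140686) = 1.938428
  k3 = f(1.265000, 0.343683) = 2.198265
  k4 = f(1.530000, 0.995080) = 3.400403
  y ← -0.170000 + (0.53/6)·(k1 + 2k2 + 2k3 + k4) = 0.964747
x=1.530000, y=0.964747:
  k1 = f(1.530000, 0.964747) = 3.361576
  k2 = f(1.795000, 1.855564) = 4.870172
  k3 = f(1.795000, 2.255342) = 5.381888
  k4 = f(2.060000, 3.817147) = 7.749349
  y ← 0.964747 + (0.53/6)·(k1 + 2k2 + 2k3 + k4) = 3.757409
y(2.06) ≈ 3.7574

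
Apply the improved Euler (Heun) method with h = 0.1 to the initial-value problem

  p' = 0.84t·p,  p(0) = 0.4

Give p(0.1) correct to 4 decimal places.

Heun: k1 = f(t_n, p_n); k2 = f(t_n + h, p_n + h·k1); p_{n+1} = p_n + (h/2)·(k1 + k2).
t=0.000000, p=0.400000:
  k1 = f(0.000000, 0.400000) = 0.000000
  k2 = f(0.100000, 0.400000) = 0.033600
  p ← 0.400000 + (0.1/2)·(0.000000 + 0.033600) = 0.401680
p(0.1) ≈ 0.4017

0.4017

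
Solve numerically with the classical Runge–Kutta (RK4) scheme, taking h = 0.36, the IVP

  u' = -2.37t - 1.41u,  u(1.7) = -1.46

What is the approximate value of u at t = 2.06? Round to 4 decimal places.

-2.1468

RK4: k1 = f(t_n, u_n); k2 = f(t_n + h/2, u_n + (h/2)·k1); k3 = f(t_n + h/2, u_n + (h/2)·k2); k4 = f(t_n + h, u_n + h·k3); u_{n+1} = u_n + (h/6)·(k1 + 2k2 + 2k3 + k4).
t=1.700000, u=-1.460000:
  k1 = f(1.700000, -1.460000) = -1.970400
  k2 = f(1.880000, -1.814672) = -1.896912
  k3 = f(1.880000, -1.801444) = -1.915564
  k4 = f(2.060000, -2.149603) = -1.851260
  u ← -1.460000 + (0.36/6)·(k1 + 2k2 + 2k3 + k4) = -2.146797
u(2.06) ≈ -2.1468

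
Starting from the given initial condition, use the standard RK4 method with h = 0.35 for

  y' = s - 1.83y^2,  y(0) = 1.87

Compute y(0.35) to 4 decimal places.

RK4: k1 = f(s_n, y_n); k2 = f(s_n + h/2, y_n + (h/2)·k1); k3 = f(s_n + h/2, y_n + (h/2)·k2); k4 = f(s_n + h, y_n + h·k3); y_{n+1} = y_n + (h/6)·(k1 + 2k2 + 2k3 + k4).
s=0.000000, y=1.870000:
  k1 = f(0.000000, 1.870000) = -6.399327
  k2 = f(0.175000, 0.750118) = -0.854698
  k3 = f(0.175000, 1.720428) = -5.241565
  k4 = f(0.350000, 0.035452) = 0.347700
  y ← 1.870000 + (0.35/6)·(k1 + 2k2 + 2k3 + k4) = 0.805758
y(0.35) ≈ 0.8058

0.8058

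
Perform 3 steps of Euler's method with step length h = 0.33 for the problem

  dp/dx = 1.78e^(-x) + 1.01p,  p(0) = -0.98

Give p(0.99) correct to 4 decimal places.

-0.4119

Euler: p_{n+1} = p_n + h·f(x_n, p_n).
x=0.000000, p=-0.980000: f=0.790200 → p ← -0.980000 + 0.33·0.790200 = -0.719234
x=0.330000, p=-0.719234: f=0.553258 → p ← -0.719234 + 0.33·0.553258 = -0.536659
x=0.660000, p=-0.536659: f=0.377970 → p ← -0.536659 + 0.33·0.377970 = -0.411929
p(0.99) ≈ -0.4119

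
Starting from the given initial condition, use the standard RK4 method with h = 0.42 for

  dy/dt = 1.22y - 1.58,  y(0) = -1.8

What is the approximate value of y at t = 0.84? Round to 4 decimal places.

RK4: k1 = f(t_n, y_n); k2 = f(t_n + h/2, y_n + (h/2)·k1); k3 = f(t_n + h/2, y_n + (h/2)·k2); k4 = f(t_n + h, y_n + h·k3); y_{n+1} = y_n + (h/6)·(k1 + 2k2 + 2k3 + k4).
t=0.000000, y=-1.800000:
  k1 = f(0.000000, -1.800000) = -3.776000
  k2 = f(0.210000, -2.592960) = -4.743411
  k3 = f(0.210000, -2.796116) = -4.991262
  k4 = f(0.420000, -3.896330) = -6.333523
  y ← -1.800000 + (0.42/6)·(k1 + 2k2 + 2k3 + k4) = -3.870521
t=0.420000, y=-3.870521:
  k1 = f(0.420000, -3.870521) = -6.302035
  k2 = f(0.630000, -5.193948) = -7.916617
  k3 = f(0.630000, -5.533010) = -8.330273
  k4 = f(0.840000, -7.369235) = -10.570467
  y ← -3.870521 + (0.42/6)·(k1 + 2k2 + 2k3 + k4) = -7.326161
y(0.84) ≈ -7.3262

-7.3262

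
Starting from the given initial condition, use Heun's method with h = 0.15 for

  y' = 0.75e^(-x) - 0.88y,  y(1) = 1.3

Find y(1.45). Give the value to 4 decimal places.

0.9570

Heun: k1 = f(x_n, y_n); k2 = f(x_n + h, y_n + h·k1); y_{n+1} = y_n + (h/2)·(k1 + k2).
x=1.000000, y=1.300000:
  k1 = f(1.000000, 1.300000) = -0.868090
  k2 = f(1.150000, 1.169786) = -0.791934
  y ← 1.300000 + (0.15/2)·(-0.868090 + (-0.791934)) = 1.175498
x=1.150000, y=1.175498:
  k1 = f(1.150000, 1.175498) = -0.796961
  k2 = f(1.300000, 1.055954) = -0.724841
  y ← 1.175498 + (0.15/2)·(-0.796961 + (-0.724841)) = 1.061363
x=1.300000, y=1.061363:
  k1 = f(1.300000, 1.061363) = -0.729601
  k2 = f(1.450000, 0.951923) = -0.661764
  y ← 1.061363 + (0.15/2)·(-0.729601 + (-0.661764)) = 0.957011
y(1.45) ≈ 0.9570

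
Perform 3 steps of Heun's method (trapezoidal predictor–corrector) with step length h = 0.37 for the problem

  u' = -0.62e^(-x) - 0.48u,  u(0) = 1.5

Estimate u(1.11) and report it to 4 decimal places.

0.5780

Heun: k1 = f(x_n, u_n); k2 = f(x_n + h, u_n + h·k1); u_{n+1} = u_n + (h/2)·(k1 + k2).
x=0.000000, u=1.500000:
  k1 = f(0.000000, 1.500000) = -1.340000
  k2 = f(0.370000, 1.004200) = -0.910271
  u ← 1.500000 + (0.37/2)·(-1.340000 + (-0.910271)) = 1.083700
x=0.370000, u=1.083700:
  k1 = f(0.370000, 1.083700) = -0.948431
  k2 = f(0.740000, 0.732780) = -0.647545
  u ← 1.083700 + (0.37/2)·(-0.948431 + (-0.647545)) = 0.788444
x=0.740000, u=0.788444:
  k1 = f(0.740000, 0.788444) = -0.674264
  k2 = f(1.110000, 0.538967) = -0.463031
  u ← 0.788444 + (0.37/2)·(-0.674264 + (-0.463031)) = 0.578045
u(1.11) ≈ 0.5780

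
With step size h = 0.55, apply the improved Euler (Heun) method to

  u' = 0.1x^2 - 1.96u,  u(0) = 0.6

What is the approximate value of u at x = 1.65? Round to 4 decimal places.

Heun: k1 = f(x_n, u_n); k2 = f(x_n + h, u_n + h·k1); u_{n+1} = u_n + (h/2)·(k1 + k2).
x=0.000000, u=0.600000:
  k1 = f(0.000000, 0.600000) = -1.176000
  k2 = f(0.550000, -0.046800) = 0.121978
  u ← 0.600000 + (0.55/2)·(-1.176000 + 0.121978) = 0.310144
x=0.550000, u=0.310144:
  k1 = f(0.550000, 0.310144) = -0.577632
  k2 = f(1.100000, -0.007554) = 0.135805
  u ← 0.310144 + (0.55/2)·(-0.577632 + 0.135805) = 0.188642
x=1.100000, u=0.188642:
  k1 = f(1.100000, 0.188642) = -0.248737
  k2 = f(1.650000, 0.051836) = 0.170652
  u ← 0.188642 + (0.55/2)·(-0.248737 + 0.170652) = 0.167168
u(1.65) ≈ 0.1672

0.1672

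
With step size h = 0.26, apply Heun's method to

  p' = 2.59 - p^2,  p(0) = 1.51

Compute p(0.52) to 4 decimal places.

Heun: k1 = f(t_n, p_n); k2 = f(t_n + h, p_n + h·k1); p_{n+1} = p_n + (h/2)·(k1 + k2).
t=0.000000, p=1.510000:
  k1 = f(0.000000, 1.510000) = 0.309900
  k2 = f(0.260000, 1.590574) = 0.060074
  p ← 1.510000 + (0.26/2)·(0.309900 + 0.060074) = 1.558097
t=0.260000, p=1.558097:
  k1 = f(0.260000, 1.558097) = 0.162335
  k2 = f(0.520000, 1.600304) = 0.029028
  p ← 1.558097 + (0.26/2)·(0.162335 + 0.029028) = 1.582974
p(0.52) ≈ 1.5830

1.5830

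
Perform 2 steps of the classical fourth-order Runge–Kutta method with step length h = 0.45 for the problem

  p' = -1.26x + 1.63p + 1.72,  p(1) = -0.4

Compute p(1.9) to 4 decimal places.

RK4: k1 = f(x_n, p_n); k2 = f(x_n + h/2, p_n + (h/2)·k1); k3 = f(x_n + h/2, p_n + (h/2)·k2); k4 = f(x_n + h, p_n + h·k3); p_{n+1} = p_n + (h/6)·(k1 + 2k2 + 2k3 + k4).
x=1.000000, p=-0.400000:
  k1 = f(1.000000, -0.400000) = -0.192000
  k2 = f(1.225000, -0.443200) = -0.545916
  k3 = f(1.225000, -0.522831) = -0.675715
  k4 = f(1.450000, -0.704072) = -1.254637
  p ← -0.400000 + (0.45/6)·(k1 + 2k2 + 2k3 + k4) = -0.691742
x=1.450000, p=-0.691742:
  k1 = f(1.450000, -0.691742) = -1.234540
  k2 = f(1.675000, -0.969514) = -1.970808
  k3 = f(1.675000, -1.135174) = -2.240834
  k4 = f(1.900000, -1.700118) = -3.445192
  p ← -0.691742 + (0.45/6)·(k1 + 2k2 + 2k3 + k4) = -1.674468
p(1.9) ≈ -1.6745

-1.6745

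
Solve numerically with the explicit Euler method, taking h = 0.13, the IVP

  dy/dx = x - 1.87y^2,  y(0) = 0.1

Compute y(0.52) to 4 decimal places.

Euler: y_{n+1} = y_n + h·f(x_n, y_n).
x=0.000000, y=0.100000: f=-0.018700 → y ← 0.100000 + 0.13·(-0.018700) = 0.097569
x=0.130000, y=0.097569: f=0.112198 → y ← 0.097569 + 0.13·0.112198 = 0.112155
x=0.260000, y=0.112155: f=0.236478 → y ← 0.112155 + 0.13·0.236478 = 0.142897
x=0.390000, y=0.142897: f=0.351816 → y ← 0.142897 + 0.13·0.351816 = 0.188633
y(0.52) ≈ 0.1886

0.1886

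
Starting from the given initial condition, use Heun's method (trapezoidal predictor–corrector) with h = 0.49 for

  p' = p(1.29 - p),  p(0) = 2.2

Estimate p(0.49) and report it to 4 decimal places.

1.7307

Heun: k1 = f(s_n, p_n); k2 = f(s_n + h, p_n + h·k1); p_{n+1} = p_n + (h/2)·(k1 + k2).
s=0.000000, p=2.200000:
  k1 = f(0.000000, 2.200000) = -2.002000
  k2 = f(0.490000, 1.219020) = 0.086526
  p ← 2.200000 + (0.49/2)·(-2.002000 + 0.086526) = 1.730709
p(0.49) ≈ 1.7307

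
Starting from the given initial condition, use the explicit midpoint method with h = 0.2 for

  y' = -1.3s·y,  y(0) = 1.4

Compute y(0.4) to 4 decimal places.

1.2600

Midpoint: k1 = f(s_n, y_n); k2 = f(s_n + h/2, y_n + (h/2)·k1); y_{n+1} = y_n + h·k2.
s=0.000000, y=1.400000:
  k1 = f(0.000000, 1.400000) = 0.000000
  k2 = f(0.100000, 1.400000) = -0.182000
  y ← 1.400000 + 0.2·(-0.182000) = 1.363600
s=0.200000, y=1.363600:
  k1 = f(0.200000, 1.363600) = -0.354536
  k2 = f(0.300000, 1.328146) = -0.517977
  y ← 1.363600 + 0.2·(-0.517977) = 1.260005
y(0.4) ≈ 1.2600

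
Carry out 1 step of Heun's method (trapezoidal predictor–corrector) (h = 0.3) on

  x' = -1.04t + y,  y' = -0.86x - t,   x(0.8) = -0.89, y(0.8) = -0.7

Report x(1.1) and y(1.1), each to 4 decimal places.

Heun on (x,y): k1 = f(t_n, state_n); k2 = f(t_n + h, state_n + h·k1); state_{n+1} = state_n + (h/2)·(k1 + k2).
0.800000: (-0.890000, -0.700000)
  k1 = (-1.532000, -0.034600)
  predictor → (-1.349600, -0.710380)
  k2 = (-1.854380, 0.060656)
  → (-1.397957, -0.696092)
(x(1.1), y(1.1)) ≈ (-1.3980, -0.6961)

-1.3980, -0.6961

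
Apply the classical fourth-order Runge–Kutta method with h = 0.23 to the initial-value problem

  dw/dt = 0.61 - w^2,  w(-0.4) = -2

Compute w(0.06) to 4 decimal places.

-12.7489

RK4: k1 = f(t_n, w_n); k2 = f(t_n + h/2, w_n + (h/2)·k1); k3 = f(t_n + h/2, w_n + (h/2)·k2); k4 = f(t_n + h, w_n + h·k3); w_{n+1} = w_n + (h/6)·(k1 + 2k2 + 2k3 + k4).
t=-0.400000, w=-2.000000:
  k1 = f(-0.400000, -2.000000) = -3.390000
  k2 = f(-0.285000, -2.389850) = -5.101383
  k3 = f(-0.285000, -2.586659) = -6.080805
  k4 = f(-0.170000, -3.398585) = -10.940381
  w ← -2.000000 + (0.23/6)·(k1 + 2k2 + 2k3 + k4) = -3.406632
t=-0.170000, w=-3.406632:
  k1 = f(-0.170000, -3.406632) = -10.995144
  k2 = f(-0.055000, -4.671074) = -21.208932
  k3 = f(-0.055000, -5.845659) = -33.561735
  k4 = f(0.060000, -11.125831) = -123.174124
  w ← -3.406632 + (0.23/6)·(k1 + 2k2 + 2k3 + k4) = -12.748872
w(0.06) ≈ -12.7489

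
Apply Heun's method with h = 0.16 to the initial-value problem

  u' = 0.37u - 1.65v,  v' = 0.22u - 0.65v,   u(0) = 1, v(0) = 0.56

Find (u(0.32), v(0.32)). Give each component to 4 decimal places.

0.8246, 0.5126

Heun on (u,v): k1 = f(t_n, state_n); k2 = f(t_n + h, state_n + h·k1); state_{n+1} = state_n + (h/2)·(k1 + k2).
0.000000: (1.000000, 0.560000)
  k1 = (-0.554000, -0.144000)
  predictor → (0.911360, 0.536960)
  k2 = (-0.548781, -0.148525)
  → (0.911778, 0.536598)
0.160000: (0.911778, 0.536598)
  k1 = (-0.548029, -0.148198)
  predictor → (0.824093, 0.512886)
  k2 = (-0.541348, -0.152076)
  → (0.824627, 0.512576)
(u(0.32), v(0.32)) ≈ (0.8246, 0.5126)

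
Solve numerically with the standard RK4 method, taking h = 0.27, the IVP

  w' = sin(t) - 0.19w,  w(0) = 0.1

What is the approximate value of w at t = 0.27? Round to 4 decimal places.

0.1306

RK4: k1 = f(t_n, w_n); k2 = f(t_n + h/2, w_n + (h/2)·k1); k3 = f(t_n + h/2, w_n + (h/2)·k2); k4 = f(t_n + h, w_n + h·k3); w_{n+1} = w_n + (h/6)·(k1 + 2k2 + 2k3 + k4).
t=0.000000, w=0.100000:
  k1 = f(0.000000, 0.100000) = -0.019000
  k2 = f(0.135000, 0.097435) = 0.116078
  k3 = f(0.135000, 0.115670) = 0.112613
  k4 = f(0.270000, 0.130405) = 0.241954
  w ← 0.100000 + (0.27/6)·(k1 + 2k2 + 2k3 + k4) = 0.130615
w(0.27) ≈ 0.1306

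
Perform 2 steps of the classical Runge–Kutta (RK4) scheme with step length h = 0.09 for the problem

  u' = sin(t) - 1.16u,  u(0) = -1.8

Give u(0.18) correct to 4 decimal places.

-1.4457

RK4: k1 = f(t_n, u_n); k2 = f(t_n + h/2, u_n + (h/2)·k1); k3 = f(t_n + h/2, u_n + (h/2)·k2); k4 = f(t_n + h, u_n + h·k3); u_{n+1} = u_n + (h/6)·(k1 + 2k2 + 2k3 + k4).
t=0.000000, u=-1.800000:
  k1 = f(0.000000, -1.800000) = 2.088000
  k2 = f(0.045000, -1.706040) = 2.023991
  k3 = f(0.045000, -1.708920) = 2.027332
  k4 = f(0.090000, -1.617540) = 1.966225
  u ← -1.800000 + (0.09/6)·(k1 + 2k2 + 2k3 + k4) = -1.617647
t=0.090000, u=-1.617647:
  k1 = f(0.090000, -1.617647) = 1.966349
  k2 = f(0.135000, -1.529161) = 1.908417
  k3 = f(0.135000, -1.531768) = 1.911441
  k4 = f(0.180000, -1.445617) = 1.855946
  u ← -1.617647 + (0.09/6)·(k1 + 2k2 + 2k3 + k4) = -1.445717
u(0.18) ≈ -1.4457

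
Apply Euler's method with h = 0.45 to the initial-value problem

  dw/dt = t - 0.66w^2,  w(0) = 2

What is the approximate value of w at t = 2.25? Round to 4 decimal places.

Euler: w_{n+1} = w_n + h·f(t_n, w_n).
t=0.000000, w=2.000000: f=-2.640000 → w ← 2.000000 + 0.45·(-2.640000) = 0.812000
t=0.450000, w=0.812000: f=0.014833 → w ← 0.812000 + 0.45·0.014833 = 0.818675
t=0.900000, w=0.818675: f=0.457649 → w ← 0.818675 + 0.45·0.457649 = 1.024617
t=1.350000, w=1.024617: f=0.657106 → w ← 1.024617 + 0.45·0.657106 = 1.320315
t=1.800000, w=1.320315: f=0.649468 → w ← 1.320315 + 0.45·0.649468 = 1.612575
w(2.25) ≈ 1.6126

1.6126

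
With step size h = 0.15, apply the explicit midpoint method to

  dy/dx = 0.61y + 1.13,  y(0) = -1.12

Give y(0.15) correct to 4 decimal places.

-1.0499

Midpoint: k1 = f(x_n, y_n); k2 = f(x_n + h/2, y_n + (h/2)·k1); y_{n+1} = y_n + h·k2.
x=0.000000, y=-1.120000:
  k1 = f(0.000000, -1.120000) = 0.446800
  k2 = f(0.075000, -1.086490) = 0.467241
  y ← -1.120000 + 0.15·0.467241 = -1.049914
y(0.15) ≈ -1.0499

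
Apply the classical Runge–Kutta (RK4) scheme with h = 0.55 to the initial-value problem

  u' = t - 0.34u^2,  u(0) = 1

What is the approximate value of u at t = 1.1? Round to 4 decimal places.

1.2132

RK4: k1 = f(t_n, u_n); k2 = f(t_n + h/2, u_n + (h/2)·k1); k3 = f(t_n + h/2, u_n + (h/2)·k2); k4 = f(t_n + h, u_n + h·k3); u_{n+1} = u_n + (h/6)·(k1 + 2k2 + 2k3 + k4).
t=0.000000, u=1.000000:
  k1 = f(0.000000, 1.000000) = -0.340000
  k2 = f(0.275000, 0.906500) = -0.004392
  k3 = f(0.275000, 0.998792) = -0.064179
  k4 = f(0.550000, 0.964701) = 0.233579
  u ← 1.000000 + (0.55/6)·(k1 + 2k2 + 2k3 + k4) = 0.977673
t=0.550000, u=0.977673:
  k1 = f(0.550000, 0.977673) = 0.225013
  k2 = f(0.825000, 1.039552) = 0.457573
  k3 = f(0.825000, 1.103506) = 0.410973
  k4 = f(1.100000, 1.203709) = 0.607369
  u ← 0.977673 + (0.55/6)·(k1 + 2k2 + 2k3 + k4) = 1.213208
u(1.1) ≈ 1.2132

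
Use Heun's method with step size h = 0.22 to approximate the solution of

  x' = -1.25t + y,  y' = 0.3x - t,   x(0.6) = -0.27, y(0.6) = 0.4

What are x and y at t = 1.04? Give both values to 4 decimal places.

-0.6230, -0.0130

Heun on (x,y): k1 = f(t_n, state_n); k2 = f(t_n + h, state_n + h·k1); state_{n+1} = state_n + (h/2)·(k1 + k2).
0.600000: (-0.270000, 0.400000)
  k1 = (-0.350000, -0.681000)
  predictor → (-0.347000, 0.250180)
  k2 = (-0.774820, -0.924100)
  → (-0.393730, 0.223439)
0.820000: (-0.393730, 0.223439)
  k1 = (-0.801561, -0.938119)
  predictor → (-0.570074, 0.017053)
  k2 = (-1.282947, -1.211022)
  → (-0.623026, -0.012967)
(x(1.04), y(1.04)) ≈ (-0.6230, -0.0130)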